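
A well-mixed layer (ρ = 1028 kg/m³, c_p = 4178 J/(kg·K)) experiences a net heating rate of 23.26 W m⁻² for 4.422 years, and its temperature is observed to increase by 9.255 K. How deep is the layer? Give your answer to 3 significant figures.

Heat input Q = F Δt = 23.26 × 1.40×10^8 s = 3.25×10^9 J/m².
Required areal heat capacity C = Q / ΔT = 3.51×10^8 J/(m²·K).
Depth D = C / (ρ c_p) = 3.51×10^8 / (1028 × 4178) = 81.7 m.

81.7 m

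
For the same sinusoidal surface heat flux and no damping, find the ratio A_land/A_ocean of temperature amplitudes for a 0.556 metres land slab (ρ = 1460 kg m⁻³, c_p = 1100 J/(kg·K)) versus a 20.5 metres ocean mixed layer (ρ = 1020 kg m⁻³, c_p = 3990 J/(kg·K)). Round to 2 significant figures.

93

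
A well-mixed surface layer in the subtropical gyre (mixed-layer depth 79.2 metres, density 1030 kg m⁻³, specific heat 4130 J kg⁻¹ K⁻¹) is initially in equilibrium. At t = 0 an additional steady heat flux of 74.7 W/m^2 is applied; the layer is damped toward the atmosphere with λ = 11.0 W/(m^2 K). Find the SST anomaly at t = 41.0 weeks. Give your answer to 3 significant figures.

3.77 K

Areal heat capacity C = ρ c_p D = 1030 × 4130 × 79.2 = 3.37×10^8 J/(m²·K).
τ = C / λ = 3.37×10^8 / 11.0 = 3.06×10^7 s.
Equilibrium anomaly ΔT_eq = F / λ = 74.7 / 11.0 = 6.79 K.
t = 41.0 weeks = 2.48×10^7 s, so t/τ = 0.810.
ΔT(t) = ΔT_eq (1 − e^(−t/τ)) = 6.79 × (1 − e^−0.810) = 3.77 K.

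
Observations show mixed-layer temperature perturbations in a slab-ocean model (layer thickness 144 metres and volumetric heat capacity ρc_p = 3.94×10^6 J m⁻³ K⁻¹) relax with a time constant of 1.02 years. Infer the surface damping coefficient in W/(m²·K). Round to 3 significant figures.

17.6

Areal heat capacity C = ρc_p × D = 3.94×10^6 × 144 = 5.67×10^8 J/(m²·K).
τ = 1.02 years = 3.22×10^7 s.
λ = C / τ = 5.67×10^8 / 3.22×10^7 = 17.6 W/(m²·K).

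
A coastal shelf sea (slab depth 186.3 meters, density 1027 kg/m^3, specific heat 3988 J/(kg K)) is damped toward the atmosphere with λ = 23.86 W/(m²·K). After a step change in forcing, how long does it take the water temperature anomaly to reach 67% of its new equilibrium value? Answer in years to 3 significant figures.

1.12 years

Areal heat capacity C = ρ c_p D = 1027 × 3988 × 186.3 = 7.63×10^8 J/(m^2 K).
τ = C / λ = 7.63×10^8 / 23.86 = 3.20×10^7 s.
Fraction reached: 1 − e^(−t/τ) = 0.67 ⇒ t = −τ ln(1 − 0.67) = τ × 1.11.
t = 3.55×10^7 s = 1.12 years.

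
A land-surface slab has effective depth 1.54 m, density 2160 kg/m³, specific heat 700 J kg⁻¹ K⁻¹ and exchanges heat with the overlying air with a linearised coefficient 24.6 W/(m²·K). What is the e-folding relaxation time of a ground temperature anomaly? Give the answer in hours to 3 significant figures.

Areal heat capacity C = ρ c_p D = 2160 × 700 × 1.54 = 2.33×10^6 J/(m^2 K).
Relaxation time τ = C / λ = 2.33×10^6 / 24.6 = 94700 s.
In hours: 94700 s / (3600 s/hour) = 26.3 hours.

26.3 hours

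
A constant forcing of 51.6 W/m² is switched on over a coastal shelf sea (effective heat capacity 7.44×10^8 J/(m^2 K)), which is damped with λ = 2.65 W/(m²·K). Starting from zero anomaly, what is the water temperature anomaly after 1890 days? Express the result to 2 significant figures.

8.6 K

Areal heat capacity C = 7.44×10^8 J/(m^2 K) (given).
τ = C / λ = 7.44×10^8 / 2.65 = 2.81×10^8 s.
Equilibrium anomaly ΔT_eq = F / λ = 51.6 / 2.65 = 19.5 K.
t = 1890 days = 1.63×10^8 s, so t/τ = 0.582.
ΔT(t) = ΔT_eq (1 − e^(−t/τ)) = 19.5 × (1 − e^−0.582) = 8.59 K.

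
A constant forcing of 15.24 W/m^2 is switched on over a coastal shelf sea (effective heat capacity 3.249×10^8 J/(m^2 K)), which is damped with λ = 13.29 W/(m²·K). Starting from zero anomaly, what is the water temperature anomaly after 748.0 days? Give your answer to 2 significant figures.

Areal heat capacity C = 3.249×10^8 J/(m^2 K) (given).
τ = C / λ = 3.25×10^8 / 13.29 = 2.44×10^7 s.
Equilibrium anomaly ΔT_eq = F / λ = 15.24 / 13.29 = 1.15 K.
t = 748.0 days = 6.46×10^7 s, so t/τ = 2.64.
ΔT(t) = ΔT_eq (1 − e^(−t/τ)) = 1.15 × (1 − e^−2.64) = 1.07 K.

1.1 K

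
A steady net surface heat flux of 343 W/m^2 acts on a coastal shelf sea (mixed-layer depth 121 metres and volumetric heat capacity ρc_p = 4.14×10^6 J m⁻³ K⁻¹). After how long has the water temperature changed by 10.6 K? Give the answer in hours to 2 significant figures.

4300 hours

Areal heat capacity C = ρc_p × D = 4.14×10^6 × 121 = 5.01×10^8 J/(m^2 K).
Time required: Δt = C ΔT / F = 5.01×10^8 × 10.6 / 343 = 1.55×10^7 s.
In hours: 1.55×10^7 s / (3600 s/hour) = 4300 hours.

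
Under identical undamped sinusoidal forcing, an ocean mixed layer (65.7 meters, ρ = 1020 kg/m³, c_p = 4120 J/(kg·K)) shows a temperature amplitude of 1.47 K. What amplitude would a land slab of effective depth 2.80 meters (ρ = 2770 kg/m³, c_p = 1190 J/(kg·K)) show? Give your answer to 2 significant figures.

44 K

C_ocean = 2.76×10^8 J/(m²·K); C_land = 9.23×10^6 J/(m²·K).
A ∝ 1/C ⇒ A_land = A_ocean × C_ocean/C_land = 1.47 × 29.9 = 44.0 K.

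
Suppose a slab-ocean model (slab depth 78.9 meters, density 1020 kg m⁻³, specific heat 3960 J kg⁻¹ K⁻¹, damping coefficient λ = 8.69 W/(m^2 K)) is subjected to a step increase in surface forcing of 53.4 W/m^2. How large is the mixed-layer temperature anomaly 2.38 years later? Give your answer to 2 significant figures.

5.4 K

Areal heat capacity C = ρ c_p D = 1020 × 3960 × 78.9 = 3.19×10^8 J m⁻² K⁻¹.
τ = C / λ = 3.19×10^8 / 8.69 = 3.67×10^7 s.
Equilibrium anomaly ΔT_eq = F / λ = 53.4 / 8.69 = 6.14 K.
t = 2.38 years = 7.51×10^7 s, so t/τ = 2.05.
ΔT(t) = ΔT_eq (1 − e^(−t/τ)) = 6.14 × (1 − e^−2.05) = 5.35 K.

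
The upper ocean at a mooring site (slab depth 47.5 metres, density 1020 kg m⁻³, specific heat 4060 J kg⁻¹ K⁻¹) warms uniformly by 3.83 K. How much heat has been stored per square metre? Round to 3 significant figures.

7.53×10^8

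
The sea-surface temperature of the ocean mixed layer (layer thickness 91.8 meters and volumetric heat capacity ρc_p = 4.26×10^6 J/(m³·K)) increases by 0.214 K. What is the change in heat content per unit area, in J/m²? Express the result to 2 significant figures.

8.4×10^7

Areal heat capacity C = ρc_p × D = 4.26×10^6 × 91.8 = 3.91×10^8 J m⁻² K⁻¹.
ΔQ = C ΔT = 3.91×10^8 × 0.214 = 8.37×10^7 J/m².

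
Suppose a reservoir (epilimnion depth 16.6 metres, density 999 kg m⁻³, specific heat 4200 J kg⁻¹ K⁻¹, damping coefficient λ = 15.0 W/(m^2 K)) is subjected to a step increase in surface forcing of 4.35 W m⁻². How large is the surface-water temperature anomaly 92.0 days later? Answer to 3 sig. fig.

Areal heat capacity C = ρ c_p D = 999 × 4200 × 16.6 = 6.97×10^7 J/(m^2 K).
τ = C / λ = 6.97×10^7 / 15.0 = 4.64×10^6 s.
Equilibrium anomaly ΔT_eq = F / λ = 4.35 / 15.0 = 0.290 K.
t = 92.0 days = 7.95×10^6 s, so t/τ = 1.71.
ΔT(t) = ΔT_eq (1 − e^(−t/τ)) = 0.290 × (1 − e^−1.71) = 0.238 K.

0.238 K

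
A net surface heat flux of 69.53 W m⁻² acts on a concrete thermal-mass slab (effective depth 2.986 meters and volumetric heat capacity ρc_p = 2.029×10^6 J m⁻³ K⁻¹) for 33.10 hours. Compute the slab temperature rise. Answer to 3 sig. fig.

Areal heat capacity C = ρc_p × D = 2.029×10^6 × 2.986 = 6.06×10^6 J/(m²·K).
Net heat input Q = F Δt = 69.53 × (33.10 hours × 3600 s/hour) = 8.29×10^6 J/m².
ΔT = Q / C = 8.29×10^6 / 6.06×10^6 = 1.37 K.

1.37 K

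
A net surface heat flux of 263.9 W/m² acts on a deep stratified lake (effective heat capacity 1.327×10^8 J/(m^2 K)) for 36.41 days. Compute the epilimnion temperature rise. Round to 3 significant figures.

6.26 K

Areal heat capacity C = 1.327×10^8 J/(m^2 K) (given).
Net heat input Q = F Δt = 263.9 × (36.41 days × 86400 s/day) = 8.30×10^8 J/m².
ΔT = Q / C = 8.30×10^8 / 1.33×10^8 = 6.26 K.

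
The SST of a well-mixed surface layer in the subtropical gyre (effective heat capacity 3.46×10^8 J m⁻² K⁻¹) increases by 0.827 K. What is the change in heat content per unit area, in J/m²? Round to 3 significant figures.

2.86×10^8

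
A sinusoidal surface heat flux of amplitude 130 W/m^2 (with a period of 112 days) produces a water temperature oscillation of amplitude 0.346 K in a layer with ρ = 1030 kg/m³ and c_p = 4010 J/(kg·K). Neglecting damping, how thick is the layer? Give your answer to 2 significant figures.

ω = 2π / 9.68×10^6 s = 6.49×10^-7 s⁻¹.
Required C = F₀ / (A ω) = 130 / (0.346 × 6.49×10^-7) = 5.79×10^8 J/(m²·K).
D = C / (ρ c_p) = 5.79×10^8 / (1030 × 4010) = 140 m.

140 m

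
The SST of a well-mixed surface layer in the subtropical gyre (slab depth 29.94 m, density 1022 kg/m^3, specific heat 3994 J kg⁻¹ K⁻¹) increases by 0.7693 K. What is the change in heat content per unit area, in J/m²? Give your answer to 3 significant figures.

9.40×10^7

Areal heat capacity C = ρ c_p D = 1022 × 3994 × 29.94 = 1.22×10^8 J m⁻² K⁻¹.
ΔQ = C ΔT = 1.22×10^8 × 0.7693 = 9.40×10^7 J/m².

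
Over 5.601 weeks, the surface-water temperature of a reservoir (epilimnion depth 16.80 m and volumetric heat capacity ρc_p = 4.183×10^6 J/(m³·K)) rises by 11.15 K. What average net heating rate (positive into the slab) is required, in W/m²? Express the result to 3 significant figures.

231

Areal heat capacity C = ρc_p × D = 4.183×10^6 × 16.80 = 7.03×10^7 J/(m^2 K).
Required heat per unit area: Q = C ΔT = 7.03×10^7 × 11.15 = 7.84×10^8 J/m².
Flux F = Q / Δt = 7.84×10^8 / 3.39×10^6 s = 231 W/m².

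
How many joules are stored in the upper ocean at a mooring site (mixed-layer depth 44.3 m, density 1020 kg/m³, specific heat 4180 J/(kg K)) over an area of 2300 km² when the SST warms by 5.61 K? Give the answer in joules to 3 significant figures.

Areal heat capacity C = ρ c_p D = 1020 × 4180 × 44.3 = 1.89×10^8 J/(m^2 K).
Heat per unit area: q = C ΔT = 1.89×10^8 × 5.61 = 1.06×10^9 J/m².
Total heat: Q = q × A = 1.06×10^9 × (2300 × 10⁶ m²) = 2.44×10^18 J.

2.44×10^18 J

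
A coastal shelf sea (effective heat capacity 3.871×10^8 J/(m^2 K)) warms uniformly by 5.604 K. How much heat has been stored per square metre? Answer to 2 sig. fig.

Areal heat capacity C = 3.871×10^8 J/(m^2 K) (given).
ΔQ = C ΔT = 3.87×10^8 × 5.604 = 2.17×10^9 J/m².

2.2×10^9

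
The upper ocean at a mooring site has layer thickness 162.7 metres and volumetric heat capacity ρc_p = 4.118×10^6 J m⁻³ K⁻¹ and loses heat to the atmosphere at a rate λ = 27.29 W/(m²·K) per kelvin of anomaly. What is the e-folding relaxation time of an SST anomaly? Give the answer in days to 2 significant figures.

280 days

Areal heat capacity C = ρc_p × D = 4.118×10^6 × 162.7 = 6.70×10^8 J/(m^2 K).
Relaxation time τ = C / λ = 6.70×10^8 / 27.29 = 2.46×10^7 s.
In days: 2.46×10^7 s / (86400 s/day) = 284 days.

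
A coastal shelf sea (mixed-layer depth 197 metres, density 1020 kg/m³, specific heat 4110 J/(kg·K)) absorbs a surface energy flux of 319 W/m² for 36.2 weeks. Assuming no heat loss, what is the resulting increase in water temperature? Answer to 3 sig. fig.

Areal heat capacity C = ρ c_p D = 1020 × 4110 × 197 = 8.26×10^8 J/(m^2 K).
Net heat input Q = F Δt = 319 × (36.2 weeks × 6.048×10^5 s/week) = 6.98×10^9 J/m².
ΔT = Q / C = 6.98×10^9 / 8.26×10^8 = 8.46 K.

8.46 K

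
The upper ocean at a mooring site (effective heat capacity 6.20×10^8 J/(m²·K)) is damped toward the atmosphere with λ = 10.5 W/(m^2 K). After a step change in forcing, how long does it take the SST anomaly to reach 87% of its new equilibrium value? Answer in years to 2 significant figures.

Areal heat capacity C = 6.20×10^8 J/(m²·K) (given).
τ = C / λ = 6.20×10^8 / 10.5 = 5.90×10^7 s.
Fraction reached: 1 − e^(−t/τ) = 0.87 ⇒ t = −τ ln(1 − 0.87) = τ × 2.04.
t = 1.20×10^8 s = 3.82 years.

3.8 years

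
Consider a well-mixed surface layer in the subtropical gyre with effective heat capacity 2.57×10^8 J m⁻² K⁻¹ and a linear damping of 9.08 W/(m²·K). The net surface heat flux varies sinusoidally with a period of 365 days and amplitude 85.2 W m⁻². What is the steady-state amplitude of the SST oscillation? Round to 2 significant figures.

Areal heat capacity C = 2.57×10^8 J m⁻² K⁻¹ (given).
Angular frequency ω = 2π / T = 2π / 3.15×10^7 s = 1.99×10^-7 s⁻¹.
√((Cω)² + λ²) = √((51.2)² + 9.08²) = 52.0 W/(m²·K).
Amplitude A = F₀ / √((Cω)²+λ²) = 85.2 / 52.0 = 1.64 K.

1.6 K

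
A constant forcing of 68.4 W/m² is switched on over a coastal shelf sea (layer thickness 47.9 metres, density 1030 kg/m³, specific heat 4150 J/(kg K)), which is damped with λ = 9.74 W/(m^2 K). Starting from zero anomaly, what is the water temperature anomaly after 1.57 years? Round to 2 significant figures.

6.4 K

Areal heat capacity C = ρ c_p D = 1030 × 4150 × 47.9 = 2.05×10^8 J m⁻² K⁻¹.
τ = C / λ = 2.05×10^8 / 9.74 = 2.10×10^7 s.
Equilibrium anomaly ΔT_eq = F / λ = 68.4 / 9.74 = 7.02 K.
t = 1.57 years = 4.95×10^7 s, so t/τ = 2.36.
ΔT(t) = ΔT_eq (1 − e^(−t/τ)) = 7.02 × (1 − e^−2.36) = 6.36 K.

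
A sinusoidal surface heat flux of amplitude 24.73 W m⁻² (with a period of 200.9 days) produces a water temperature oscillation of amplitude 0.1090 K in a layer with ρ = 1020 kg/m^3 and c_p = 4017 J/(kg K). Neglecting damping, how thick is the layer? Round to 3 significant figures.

ω = 2π / 1.74×10^7 s = 3.62×10^-7 s⁻¹.
Required C = F₀ / (A ω) = 24.73 / (0.1090 × 3.62×10^-7) = 6.27×10^8 J/(m²·K).
D = C / (ρ c_p) = 6.27×10^8 / (1020 × 4017) = 153 m.

153 m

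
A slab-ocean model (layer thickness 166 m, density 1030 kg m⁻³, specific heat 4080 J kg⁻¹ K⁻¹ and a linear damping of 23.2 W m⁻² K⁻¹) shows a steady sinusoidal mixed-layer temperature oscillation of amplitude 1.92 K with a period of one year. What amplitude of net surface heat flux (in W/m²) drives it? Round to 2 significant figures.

270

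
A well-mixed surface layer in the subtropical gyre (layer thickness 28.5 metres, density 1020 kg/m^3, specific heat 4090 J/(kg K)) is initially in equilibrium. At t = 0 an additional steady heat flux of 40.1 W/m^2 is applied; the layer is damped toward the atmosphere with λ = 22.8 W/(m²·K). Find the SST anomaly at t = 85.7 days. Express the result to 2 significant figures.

Areal heat capacity C = ρ c_p D = 1020 × 4090 × 28.5 = 1.19×10^8 J m⁻² K⁻¹.
τ = C / λ = 1.19×10^8 / 22.8 = 5.21×10^6 s.
Equilibrium anomaly ΔT_eq = F / λ = 40.1 / 22.8 = 1.76 K.
t = 85.7 days = 7.40×10^6 s, so t/τ = 1.42.
ΔT(t) = ΔT_eq (1 − e^(−t/τ)) = 1.76 × (1 − e^−1.42) = 1.33 K.

1.3 K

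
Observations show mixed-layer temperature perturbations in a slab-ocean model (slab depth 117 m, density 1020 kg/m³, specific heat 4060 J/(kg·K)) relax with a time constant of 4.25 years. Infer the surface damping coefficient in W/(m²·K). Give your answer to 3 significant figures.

3.61

Areal heat capacity C = ρ c_p D = 1020 × 4060 × 117 = 4.85×10^8 J m⁻² K⁻¹.
τ = 4.25 years = 1.34×10^8 s.
λ = C / τ = 4.85×10^8 / 1.34×10^8 = 3.61 W/(m²·K).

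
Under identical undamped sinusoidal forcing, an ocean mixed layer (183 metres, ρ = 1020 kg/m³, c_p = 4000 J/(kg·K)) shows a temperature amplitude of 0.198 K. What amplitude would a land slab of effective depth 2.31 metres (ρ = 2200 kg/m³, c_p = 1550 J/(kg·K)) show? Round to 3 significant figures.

18.8 K

C_ocean = 7.47×10^8 J/(m²·K); C_land = 7.88×10^6 J/(m²·K).
A ∝ 1/C ⇒ A_land = A_ocean × C_ocean/C_land = 0.198 × 94.8 = 18.8 K.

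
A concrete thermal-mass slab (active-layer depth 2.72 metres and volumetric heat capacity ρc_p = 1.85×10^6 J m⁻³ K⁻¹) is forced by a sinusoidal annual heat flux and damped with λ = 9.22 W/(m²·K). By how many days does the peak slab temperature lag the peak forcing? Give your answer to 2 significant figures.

6.3 days

Areal heat capacity C = ρc_p × D = 1.85×10^6 × 2.72 = 5.03×10^6 J m⁻² K⁻¹.
ω = 2π / 3.15×10^7 s = 1.99×10^-7 s⁻¹.
Phase lag φ = arctan(Cω/λ) = arctan(1.00/9.22) = 0.108 rad.
Time lag = φ / ω = 0.108 / 1.99×10^-7 = 5.44×10^5 s = 6.29 days.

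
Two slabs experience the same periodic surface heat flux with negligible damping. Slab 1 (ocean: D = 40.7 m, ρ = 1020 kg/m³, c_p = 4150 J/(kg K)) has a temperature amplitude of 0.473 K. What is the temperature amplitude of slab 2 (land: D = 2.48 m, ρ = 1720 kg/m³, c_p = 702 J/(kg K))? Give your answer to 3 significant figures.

27.2 K

C_ocean = 1.72×10^8 J/(m²·K); C_land = 2.99×10^6 J/(m²·K).
A ∝ 1/C ⇒ A_land = A_ocean × C_ocean/C_land = 0.473 × 57.5 = 27.2 K.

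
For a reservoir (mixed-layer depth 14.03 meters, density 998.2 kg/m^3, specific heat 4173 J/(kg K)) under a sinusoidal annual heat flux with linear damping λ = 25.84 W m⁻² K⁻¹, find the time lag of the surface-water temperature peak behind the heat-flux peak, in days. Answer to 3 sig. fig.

24.6 days

Areal heat capacity C = ρ c_p D = 998.2 × 4173 × 14.03 = 5.84×10^7 J/(m^2 K).
ω = 2π / 3.15×10^7 s = 1.99×10^-7 s⁻¹.
Phase lag φ = arctan(Cω/λ) = arctan(11.6/25.84) = 0.423 rad.
Time lag = φ / ω = 0.423 / 1.99×10^-7 = 2.12×10^6 s = 24.6 days.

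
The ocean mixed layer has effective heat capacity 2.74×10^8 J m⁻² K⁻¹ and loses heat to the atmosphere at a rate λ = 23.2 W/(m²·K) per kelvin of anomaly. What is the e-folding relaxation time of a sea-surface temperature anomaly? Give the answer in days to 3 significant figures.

137 days

Areal heat capacity C = 2.74×10^8 J m⁻² K⁻¹ (given).
Relaxation time τ = C / λ = 2.74×10^8 / 23.2 = 1.18×10^7 s.
In days: 1.18×10^7 s / (86400 s/day) = 137 days.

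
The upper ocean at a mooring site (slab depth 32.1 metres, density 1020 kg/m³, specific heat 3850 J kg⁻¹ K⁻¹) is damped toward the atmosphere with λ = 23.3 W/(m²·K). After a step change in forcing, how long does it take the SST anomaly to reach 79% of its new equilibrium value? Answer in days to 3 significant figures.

97.7 days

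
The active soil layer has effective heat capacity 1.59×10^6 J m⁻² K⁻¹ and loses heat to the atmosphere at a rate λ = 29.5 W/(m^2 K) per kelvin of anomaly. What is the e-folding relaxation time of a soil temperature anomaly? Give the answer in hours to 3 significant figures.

Areal heat capacity C = 1.59×10^6 J m⁻² K⁻¹ (given).
Relaxation time τ = C / λ = 1.59×10^6 / 29.5 = 53900 s.
In hours: 53900 s / (3600 s/hour) = 15.0 hours.

15.0 hours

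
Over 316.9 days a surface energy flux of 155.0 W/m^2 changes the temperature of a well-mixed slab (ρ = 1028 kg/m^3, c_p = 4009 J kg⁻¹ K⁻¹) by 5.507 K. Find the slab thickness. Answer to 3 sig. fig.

Heat input Q = F Δt = 155.0 × 2.74×10^7 s = 4.24×10^9 J/m².
Required areal heat capacity C = Q / ΔT = 7.71×10^8 J/(m²·K).
Depth D = C / (ρ c_p) = 7.71×10^8 / (1028 × 4009) = 187 m.

187 m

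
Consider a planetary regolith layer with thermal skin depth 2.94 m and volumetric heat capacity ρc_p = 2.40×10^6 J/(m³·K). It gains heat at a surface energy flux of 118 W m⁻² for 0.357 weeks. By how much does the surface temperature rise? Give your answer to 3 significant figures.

3.61 K

Areal heat capacity C = ρc_p × D = 2.40×10^6 × 2.94 = 7.06×10^6 J m⁻² K⁻¹.
Net heat input Q = F Δt = 118 × (0.357 weeks × 6.048×10^5 s/week) = 2.55×10^7 J/m².
ΔT = Q / C = 2.55×10^7 / 7.06×10^6 = 3.61 K.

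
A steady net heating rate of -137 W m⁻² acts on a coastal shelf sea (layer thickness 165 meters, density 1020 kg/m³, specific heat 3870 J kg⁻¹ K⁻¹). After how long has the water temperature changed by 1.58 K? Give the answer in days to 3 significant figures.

Areal heat capacity C = ρ c_p D = 1020 × 3870 × 165 = 6.51×10^8 J/(m²·K).
Time required: Δt = C ΔT / F = 6.51×10^8 × -1.58 / -137 = 7.51×10^6 s.
In days: 7.51×10^6 s / (86400 s/day) = 86.9 days.

86.9 days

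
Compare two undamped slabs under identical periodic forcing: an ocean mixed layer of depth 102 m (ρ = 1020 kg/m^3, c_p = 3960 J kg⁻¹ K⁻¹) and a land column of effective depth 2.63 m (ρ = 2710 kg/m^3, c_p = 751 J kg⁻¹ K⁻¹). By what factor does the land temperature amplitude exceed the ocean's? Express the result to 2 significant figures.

77

C_ocean = 1020 × 3960 × 102 = 4.12×10^8 J/(m²·K).
C_land = 2710 × 751 × 2.63 = 5.35×10^6 J/(m²·K).
Undamped amplitude ∝ 1/C, so A_land/A_ocean = C_ocean/C_land = 77.0.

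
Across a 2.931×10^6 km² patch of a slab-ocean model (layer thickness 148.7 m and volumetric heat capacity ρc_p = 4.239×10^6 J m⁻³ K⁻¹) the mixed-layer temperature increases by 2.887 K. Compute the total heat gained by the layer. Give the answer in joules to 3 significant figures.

Areal heat capacity C = ρc_p × D = 4.239×10^6 × 148.7 = 6.30×10^8 J/(m²·K).
Heat per unit area: q = C ΔT = 6.30×10^8 × 2.887 = 1.82×10^9 J/m².
Total heat: Q = q × A = 1.82×10^9 × (2.931×10^6 × 10⁶ m²) = 5.33×10^21 J.

5.33×10^21 J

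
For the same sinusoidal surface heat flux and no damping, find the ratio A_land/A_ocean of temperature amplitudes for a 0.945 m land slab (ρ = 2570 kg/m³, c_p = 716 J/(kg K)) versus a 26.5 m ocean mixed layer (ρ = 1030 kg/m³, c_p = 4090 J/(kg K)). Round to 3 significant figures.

C_ocean = 1030 × 4090 × 26.5 = 1.12×10^8 J/(m²·K).
C_land = 2570 × 716 × 0.945 = 1.74×10^6 J/(m²·K).
Undamped amplitude ∝ 1/C, so A_land/A_ocean = C_ocean/C_land = 64.2.

64.2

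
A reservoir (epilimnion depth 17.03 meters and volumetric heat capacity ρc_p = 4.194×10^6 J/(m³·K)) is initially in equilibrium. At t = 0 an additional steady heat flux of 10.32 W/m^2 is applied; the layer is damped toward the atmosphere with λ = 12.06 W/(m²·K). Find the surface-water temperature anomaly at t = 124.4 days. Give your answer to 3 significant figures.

Areal heat capacity C = ρc_p × D = 4.194×10^6 × 17.03 = 7.14×10^7 J/(m^2 K).
τ = C / λ = 7.14×10^7 / 12.06 = 5.92×10^6 s.
Equilibrium anomaly ΔT_eq = F / λ = 10.32 / 12.06 = 0.856 K.
t = 124.4 days = 1.07×10^7 s, so t/τ = 1.81.
ΔT(t) = ΔT_eq (1 − e^(−t/τ)) = 0.856 × (1 − e^−1.81) = 0.716 K.

0.716 K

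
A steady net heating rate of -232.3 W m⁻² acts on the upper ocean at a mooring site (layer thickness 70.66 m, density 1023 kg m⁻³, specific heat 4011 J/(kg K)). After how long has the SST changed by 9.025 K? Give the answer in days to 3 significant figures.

130 days

Areal heat capacity C = ρ c_p D = 1023 × 4011 × 70.66 = 2.90×10^8 J/(m²·K).
Time required: Δt = C ΔT / F = 2.90×10^8 × -9.025 / -232.3 = 1.13×10^7 s.
In days: 1.13×10^7 s / (86400 s/day) = 130 days.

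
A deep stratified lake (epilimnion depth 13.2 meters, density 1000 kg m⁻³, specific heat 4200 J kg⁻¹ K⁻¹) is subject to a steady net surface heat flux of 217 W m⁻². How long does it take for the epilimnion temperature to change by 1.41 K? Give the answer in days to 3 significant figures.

4.17 days

Areal heat capacity C = ρ c_p D = 1000 × 4200 × 13.2 = 5.54×10^7 J/(m²·K).
Time required: Δt = C ΔT / F = 5.54×10^7 × 1.41 / 217 = 3.60×10^5 s.
In days: 3.60×10^5 s / (86400 s/day) = 4.17 days.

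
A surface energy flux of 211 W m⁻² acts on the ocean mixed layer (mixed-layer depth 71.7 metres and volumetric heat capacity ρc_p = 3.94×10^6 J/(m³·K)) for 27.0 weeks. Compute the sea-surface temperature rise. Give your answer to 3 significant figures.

12.2 K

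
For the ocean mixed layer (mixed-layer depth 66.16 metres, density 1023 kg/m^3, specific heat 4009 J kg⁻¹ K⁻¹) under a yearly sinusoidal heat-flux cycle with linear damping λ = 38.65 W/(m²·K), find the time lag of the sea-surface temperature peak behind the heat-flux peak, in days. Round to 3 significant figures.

Areal heat capacity C = ρ c_p D = 1023 × 4009 × 66.16 = 2.71×10^8 J/(m^2 K).
ω = 2π / 3.15×10^7 s = 1.99×10^-7 s⁻¹.
Phase lag φ = arctan(Cω/λ) = arctan(54.1/38.65) = 0.950 rad.
Time lag = φ / ω = 0.950 / 1.99×10^-7 = 4.77×10^6 s = 55.2 days.

55.2 days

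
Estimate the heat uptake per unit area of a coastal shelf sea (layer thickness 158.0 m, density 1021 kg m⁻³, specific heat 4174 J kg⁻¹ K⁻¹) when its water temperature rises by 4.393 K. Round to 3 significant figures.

Areal heat capacity C = ρ c_p D = 1021 × 4174 × 158.0 = 6.73×10^8 J m⁻² K⁻¹.
ΔQ = C ΔT = 6.73×10^8 × 4.393 = 2.96×10^9 J/m².

2.96×10^9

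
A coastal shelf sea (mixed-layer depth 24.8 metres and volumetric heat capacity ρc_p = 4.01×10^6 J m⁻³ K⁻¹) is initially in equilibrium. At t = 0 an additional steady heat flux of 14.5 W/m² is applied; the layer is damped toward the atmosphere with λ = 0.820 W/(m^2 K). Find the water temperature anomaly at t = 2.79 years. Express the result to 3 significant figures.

9.13 K

Areal heat capacity C = ρc_p × D = 4.01×10^6 × 24.8 = 9.94×10^7 J/(m²·K).
τ = C / λ = 9.94×10^7 / 0.820 = 1.21×10^8 s.
Equilibrium anomaly ΔT_eq = F / λ = 14.5 / 0.820 = 17.7 K.
t = 2.79 years = 8.80×10^7 s, so t/τ = 0.726.
ΔT(t) = ΔT_eq (1 − e^(−t/τ)) = 17.7 × (1 − e^−0.726) = 9.13 K.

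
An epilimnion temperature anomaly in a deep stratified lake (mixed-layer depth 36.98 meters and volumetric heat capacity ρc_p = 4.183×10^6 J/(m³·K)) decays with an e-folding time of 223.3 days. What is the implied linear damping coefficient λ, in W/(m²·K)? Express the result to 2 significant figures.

Areal heat capacity C = ρc_p × D = 4.183×10^6 × 36.98 = 1.55×10^8 J m⁻² K⁻¹.
τ = 223.3 days = 1.93×10^7 s.
λ = C / τ = 1.55×10^8 / 1.93×10^7 = 8.02 W/(m²·K).

8.0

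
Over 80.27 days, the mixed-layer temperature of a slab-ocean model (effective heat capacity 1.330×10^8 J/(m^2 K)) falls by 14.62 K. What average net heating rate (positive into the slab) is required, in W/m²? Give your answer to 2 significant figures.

Areal heat capacity C = 1.330×10^8 J/(m^2 K) (given).
Required heat per unit area: Q = C ΔT = 1.33×10^8 × -14.62 = -1.94×10^9 J/m².
Flux F = Q / Δt = -1.94×10^9 / 6.94×10^6 s = -280 W/m².

-280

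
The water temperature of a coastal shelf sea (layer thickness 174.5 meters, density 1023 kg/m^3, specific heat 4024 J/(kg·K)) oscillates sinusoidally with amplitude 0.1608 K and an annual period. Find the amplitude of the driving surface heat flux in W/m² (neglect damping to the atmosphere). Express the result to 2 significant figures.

23

Areal heat capacity C = ρ c_p D = 1023 × 4024 × 174.5 = 7.18×10^8 J/(m^2 K).
ω = 2π / 3.15×10^7 s = 1.99×10^-7 s⁻¹.
Cω = 7.18×10^8 × 1.99×10^-7 = 143 W/(m²·K).
F₀ = A × Cω = 0.1608 × 143 = 23.0 W/m².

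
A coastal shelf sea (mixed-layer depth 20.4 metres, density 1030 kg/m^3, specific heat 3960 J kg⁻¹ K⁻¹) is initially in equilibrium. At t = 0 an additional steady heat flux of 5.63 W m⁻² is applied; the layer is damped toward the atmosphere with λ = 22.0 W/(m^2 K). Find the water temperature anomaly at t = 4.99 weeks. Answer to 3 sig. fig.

0.141 K

Areal heat capacity C = ρ c_p D = 1030 × 3960 × 20.4 = 8.32×10^7 J/(m²·K).
τ = C / λ = 8.32×10^7 / 22.0 = 3.78×10^6 s.
Equilibrium anomaly ΔT_eq = F / λ = 5.63 / 22.0 = 0.256 K.
t = 4.99 weeks = 3.02×10^6 s, so t/τ = 0.798.
ΔT(t) = ΔT_eq (1 − e^(−t/τ)) = 0.256 × (1 − e^−0.798) = 0.141 K.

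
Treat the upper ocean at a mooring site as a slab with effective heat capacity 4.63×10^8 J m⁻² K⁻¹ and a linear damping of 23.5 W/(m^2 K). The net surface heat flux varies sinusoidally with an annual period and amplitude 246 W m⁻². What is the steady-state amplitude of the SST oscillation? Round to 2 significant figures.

2.6 K

Areal heat capacity C = 4.63×10^8 J m⁻² K⁻¹ (given).
Angular frequency ω = 2π / T = 2π / 3.15×10^7 s = 1.99×10^-7 s⁻¹.
√((Cω)² + λ²) = √((92.2)² + 23.5²) = 95.2 W/(m²·K).
Amplitude A = F₀ / √((Cω)²+λ²) = 246 / 95.2 = 2.58 K.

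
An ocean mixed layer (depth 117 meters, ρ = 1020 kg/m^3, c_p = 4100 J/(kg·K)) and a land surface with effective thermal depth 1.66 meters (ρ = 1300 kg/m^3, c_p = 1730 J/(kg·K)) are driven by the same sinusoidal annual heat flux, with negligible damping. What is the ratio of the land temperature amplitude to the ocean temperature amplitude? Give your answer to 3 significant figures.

131

C_ocean = 1020 × 4100 × 117 = 4.89×10^8 J/(m²·K).
C_land = 1300 × 1730 × 1.66 = 3.73×10^6 J/(m²·K).
Undamped amplitude ∝ 1/C, so A_land/A_ocean = C_ocean/C_land = 131.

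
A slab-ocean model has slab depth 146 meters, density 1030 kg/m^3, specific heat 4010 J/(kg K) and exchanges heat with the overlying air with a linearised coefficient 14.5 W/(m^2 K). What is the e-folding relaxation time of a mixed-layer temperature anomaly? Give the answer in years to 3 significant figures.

1.32 years

Areal heat capacity C = ρ c_p D = 1030 × 4010 × 146 = 6.03×10^8 J/(m²·K).
Relaxation time τ = C / λ = 6.03×10^8 / 14.5 = 4.16×10^7 s.
In years: 4.16×10^7 s / (3.156×10^7 s/year) = 1.32 years.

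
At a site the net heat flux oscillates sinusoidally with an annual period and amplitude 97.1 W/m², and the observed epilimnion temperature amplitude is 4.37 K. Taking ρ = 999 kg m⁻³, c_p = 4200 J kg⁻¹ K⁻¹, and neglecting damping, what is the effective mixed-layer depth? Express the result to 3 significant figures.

26.6 m

ω = 2π / 3.15×10^7 s = 1.99×10^-7 s⁻¹.
Required C = F₀ / (A ω) = 97.1 / (4.37 × 1.99×10^-7) = 1.12×10^8 J/(m²·K).
D = C / (ρ c_p) = 1.12×10^8 / (999 × 4200) = 26.6 m.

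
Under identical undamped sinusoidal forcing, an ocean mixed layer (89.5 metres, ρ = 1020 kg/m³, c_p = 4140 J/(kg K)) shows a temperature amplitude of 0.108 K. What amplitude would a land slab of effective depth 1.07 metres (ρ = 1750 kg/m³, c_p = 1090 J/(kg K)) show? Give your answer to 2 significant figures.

20 K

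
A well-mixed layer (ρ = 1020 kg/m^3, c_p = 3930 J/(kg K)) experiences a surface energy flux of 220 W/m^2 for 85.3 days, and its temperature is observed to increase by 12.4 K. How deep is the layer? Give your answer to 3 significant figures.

32.6 m

Heat input Q = F Δt = 220 × 7.37×10^6 s = 1.62×10^9 J/m².
Required areal heat capacity C = Q / ΔT = 1.31×10^8 J/(m²·K).
Depth D = C / (ρ c_p) = 1.31×10^8 / (1020 × 3930) = 32.6 m.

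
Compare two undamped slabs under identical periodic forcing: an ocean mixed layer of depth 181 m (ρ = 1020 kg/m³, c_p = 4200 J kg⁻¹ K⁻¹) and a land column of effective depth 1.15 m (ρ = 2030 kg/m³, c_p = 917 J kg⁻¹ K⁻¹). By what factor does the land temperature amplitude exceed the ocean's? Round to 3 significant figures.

C_ocean = 1020 × 4200 × 181 = 7.75×10^8 J/(m²·K).
C_land = 2030 × 917 × 1.15 = 2.14×10^6 J/(m²·K).
Undamped amplitude ∝ 1/C, so A_land/A_ocean = C_ocean/C_land = 362.

362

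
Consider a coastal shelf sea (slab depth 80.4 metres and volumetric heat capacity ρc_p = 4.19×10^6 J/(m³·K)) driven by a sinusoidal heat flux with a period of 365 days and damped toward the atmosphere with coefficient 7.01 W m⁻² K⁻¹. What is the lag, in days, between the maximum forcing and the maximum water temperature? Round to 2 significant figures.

Areal heat capacity C = ρc_p × D = 4.19×10^6 × 80.4 = 3.37×10^8 J/(m²·K).
ω = 2π / 3.15×10^7 s = 1.99×10^-7 s⁻¹.
Phase lag φ = arctan(Cω/λ) = arctan(67.1/7.01) = 1.47 rad.
Time lag = φ / ω = 1.47 / 1.99×10^-7 = 7.36×10^6 s = 85.2 days.

85 days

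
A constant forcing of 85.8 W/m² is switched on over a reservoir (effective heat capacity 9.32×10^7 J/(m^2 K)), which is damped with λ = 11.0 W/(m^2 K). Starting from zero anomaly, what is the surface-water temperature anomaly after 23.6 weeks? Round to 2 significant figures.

Areal heat capacity C = 9.32×10^7 J/(m^2 K) (given).
τ = C / λ = 9.32×10^7 / 11.0 = 8.47×10^6 s.
Equilibrium anomaly ΔT_eq = F / λ = 85.8 / 11.0 = 7.80 K.
t = 23.6 weeks = 1.43×10^7 s, so t/τ = 1.68.
ΔT(t) = ΔT_eq (1 − e^(−t/τ)) = 7.80 × (1 − e^−1.68) = 6.35 K.

6.4 K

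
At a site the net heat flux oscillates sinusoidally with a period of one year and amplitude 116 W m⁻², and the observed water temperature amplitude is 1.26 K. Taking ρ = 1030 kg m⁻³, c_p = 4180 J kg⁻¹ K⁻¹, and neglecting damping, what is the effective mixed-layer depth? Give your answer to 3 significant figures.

ω = 2π / 3.15×10^7 s = 1.99×10^-7 s⁻¹.
Required C = F₀ / (A ω) = 116 / (1.26 × 1.99×10^-7) = 4.62×10^8 J/(m²·K).
D = C / (ρ c_p) = 4.62×10^8 / (1030 × 4180) = 107 m.

107 m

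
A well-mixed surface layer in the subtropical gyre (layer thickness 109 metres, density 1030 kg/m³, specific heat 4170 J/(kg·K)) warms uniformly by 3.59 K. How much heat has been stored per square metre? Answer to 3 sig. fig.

Areal heat capacity C = ρ c_p D = 1030 × 4170 × 109 = 4.68×10^8 J m⁻² K⁻¹.
ΔQ = C ΔT = 4.68×10^8 × 3.59 = 1.68×10^9 J/m².

1.68×10^9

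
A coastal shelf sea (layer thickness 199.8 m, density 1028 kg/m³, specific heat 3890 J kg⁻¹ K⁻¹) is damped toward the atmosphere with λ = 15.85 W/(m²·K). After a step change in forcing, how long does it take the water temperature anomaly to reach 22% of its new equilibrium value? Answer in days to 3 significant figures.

Areal heat capacity C = ρ c_p D = 1028 × 3890 × 199.8 = 7.99×10^8 J m⁻² K⁻¹.
τ = C / λ = 7.99×10^8 / 15.85 = 5.04×10^7 s.
Fraction reached: 1 − e^(−t/τ) = 0.22 ⇒ t = −τ ln(1 − 0.22) = τ × 0.248.
t = 1.25×10^7 s = 145 days.

145 days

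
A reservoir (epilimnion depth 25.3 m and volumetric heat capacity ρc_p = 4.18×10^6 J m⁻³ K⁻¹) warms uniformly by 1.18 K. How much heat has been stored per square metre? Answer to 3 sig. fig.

Areal heat capacity C = ρc_p × D = 4.18×10^6 × 25.3 = 1.06×10^8 J/(m²·K).
ΔQ = C ΔT = 1.06×10^8 × 1.18 = 1.25×10^8 J/m².

1.25×10^8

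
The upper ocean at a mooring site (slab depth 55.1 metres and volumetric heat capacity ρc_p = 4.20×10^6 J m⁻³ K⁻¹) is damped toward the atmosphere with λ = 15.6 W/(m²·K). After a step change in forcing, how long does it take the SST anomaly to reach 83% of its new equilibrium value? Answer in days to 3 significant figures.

Areal heat capacity C = ρc_p × D = 4.20×10^6 × 55.1 = 2.31×10^8 J m⁻² K⁻¹.
τ = C / λ = 2.31×10^8 / 15.6 = 1.48×10^7 s.
Fraction reached: 1 − e^(−t/τ) = 0.83 ⇒ t = −τ ln(1 − 0.83) = τ × 1.77.
t = 2.63×10^7 s = 304 days.

304 days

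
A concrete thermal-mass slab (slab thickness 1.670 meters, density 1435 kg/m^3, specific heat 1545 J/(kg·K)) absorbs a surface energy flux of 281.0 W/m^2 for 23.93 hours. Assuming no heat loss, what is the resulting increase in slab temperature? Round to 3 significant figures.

6.54 K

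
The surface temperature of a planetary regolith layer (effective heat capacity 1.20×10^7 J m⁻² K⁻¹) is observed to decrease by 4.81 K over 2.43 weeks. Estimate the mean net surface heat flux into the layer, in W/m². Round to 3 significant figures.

Areal heat capacity C = 1.20×10^7 J m⁻² K⁻¹ (given).
Required heat per unit area: Q = C ΔT = 1.20×10^7 × -4.81 = -5.77×10^7 J/m².
Flux F = Q / Δt = -5.77×10^7 / 1.47×10^6 s = -39.3 W/m².

-39.3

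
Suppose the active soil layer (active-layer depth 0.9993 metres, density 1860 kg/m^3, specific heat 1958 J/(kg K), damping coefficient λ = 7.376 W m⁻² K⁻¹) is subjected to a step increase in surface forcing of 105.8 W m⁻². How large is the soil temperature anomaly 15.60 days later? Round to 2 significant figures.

13 K

Areal heat capacity C = ρ c_p D = 1860 × 1958 × 0.9993 = 3.64×10^6 J/(m²·K).
τ = C / λ = 3.64×10^6 / 7.376 = 4.93×10^5 s.
Equilibrium anomaly ΔT_eq = F / λ = 105.8 / 7.376 = 14.3 K.
t = 15.60 days = 1.35×10^6 s, so t/τ = 2.73.
ΔT(t) = ΔT_eq (1 − e^(−t/τ)) = 14.3 × (1 − e^−2.73) = 13.4 K.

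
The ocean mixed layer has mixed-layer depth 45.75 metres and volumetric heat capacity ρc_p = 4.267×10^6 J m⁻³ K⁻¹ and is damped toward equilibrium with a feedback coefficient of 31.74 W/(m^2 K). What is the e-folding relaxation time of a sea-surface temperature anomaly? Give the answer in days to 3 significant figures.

Areal heat capacity C = ρc_p × D = 4.267×10^6 × 45.75 = 1.95×10^8 J/(m²·K).
Relaxation time τ = C / λ = 1.95×10^8 / 31.74 = 6.15×10^6 s.
In days: 6.15×10^6 s / (86400 s/day) = 71.2 days.

71.2 days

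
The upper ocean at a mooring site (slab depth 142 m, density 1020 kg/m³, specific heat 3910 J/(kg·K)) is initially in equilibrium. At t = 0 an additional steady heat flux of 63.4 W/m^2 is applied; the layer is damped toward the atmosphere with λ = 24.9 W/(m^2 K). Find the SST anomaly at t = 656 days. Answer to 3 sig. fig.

2.34 K

Areal heat capacity C = ρ c_p D = 1020 × 3910 × 142 = 5.66×10^8 J m⁻² K⁻¹.
τ = C / λ = 5.66×10^8 / 24.9 = 2.27×10^7 s.
Equilibrium anomaly ΔT_eq = F / λ = 63.4 / 24.9 = 2.55 K.
t = 656 days = 5.67×10^7 s, so t/τ = 2.49.
ΔT(t) = ΔT_eq (1 − e^(−t/τ)) = 2.55 × (1 − e^−2.49) = 2.34 K.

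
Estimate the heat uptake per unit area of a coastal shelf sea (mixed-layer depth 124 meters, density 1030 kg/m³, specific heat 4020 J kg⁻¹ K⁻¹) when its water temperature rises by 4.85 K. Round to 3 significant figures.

Areal heat capacity C = ρ c_p D = 1030 × 4020 × 124 = 5.13×10^8 J/(m^2 K).
ΔQ = C ΔT = 5.13×10^8 × 4.85 = 2.49×10^9 J/m².

2.49×10^9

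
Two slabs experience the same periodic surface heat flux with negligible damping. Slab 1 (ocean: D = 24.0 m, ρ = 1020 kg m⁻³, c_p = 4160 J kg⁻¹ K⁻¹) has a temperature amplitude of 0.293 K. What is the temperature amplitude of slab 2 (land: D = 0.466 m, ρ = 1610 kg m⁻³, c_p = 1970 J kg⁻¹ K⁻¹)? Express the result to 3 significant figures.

20.2 K

C_ocean = 1.02×10^8 J/(m²·K); C_land = 1.48×10^6 J/(m²·K).
A ∝ 1/C ⇒ A_land = A_ocean × C_ocean/C_land = 0.293 × 68.9 = 20.2 K.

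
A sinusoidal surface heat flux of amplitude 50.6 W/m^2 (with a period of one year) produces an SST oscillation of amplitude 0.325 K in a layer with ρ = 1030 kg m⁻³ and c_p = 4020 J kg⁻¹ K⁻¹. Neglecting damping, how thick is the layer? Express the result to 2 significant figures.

ω = 2π / 3.15×10^7 s = 1.99×10^-7 s⁻¹.
Required C = F₀ / (A ω) = 50.6 / (0.325 × 1.99×10^-7) = 7.81×10^8 J/(m²·K).
D = C / (ρ c_p) = 7.81×10^8 / (1030 × 4020) = 189 m.

190 m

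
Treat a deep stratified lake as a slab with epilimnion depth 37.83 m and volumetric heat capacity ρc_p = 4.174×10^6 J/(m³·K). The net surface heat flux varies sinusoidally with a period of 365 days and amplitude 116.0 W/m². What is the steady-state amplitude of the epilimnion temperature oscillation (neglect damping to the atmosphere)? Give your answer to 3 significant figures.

3.69 K

Areal heat capacity C = ρc_p × D = 4.174×10^6 × 37.83 = 1.58×10^8 J/(m²·K).
Angular frequency ω = 2π / T = 2π / 3.15×10^7 s = 1.99×10^-7 s⁻¹.
Cω = 1.58×10^8 × 1.99×10^-7 = 31.5 W/(m²·K).
Amplitude A = F₀ / (Cω) = 116.0 / 31.5 = 3.69 K.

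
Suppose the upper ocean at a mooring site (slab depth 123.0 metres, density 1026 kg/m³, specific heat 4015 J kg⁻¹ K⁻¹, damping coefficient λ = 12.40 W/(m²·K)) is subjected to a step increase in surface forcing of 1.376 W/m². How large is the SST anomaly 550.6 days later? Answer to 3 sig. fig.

0.0763 K

Areal heat capacity C = ρ c_p D = 1026 × 4015 × 123.0 = 5.07×10^8 J m⁻² K⁻¹.
τ = C / λ = 5.07×10^8 / 12.40 = 4.09×10^7 s.
Equilibrium anomaly ΔT_eq = F / λ = 1.376 / 12.40 = 0.111 K.
t = 550.6 days = 4.76×10^7 s, so t/τ = 1.16.
ΔT(t) = ΔT_eq (1 − e^(−t/τ)) = 0.111 × (1 − e^−1.16) = 0.0763 K.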